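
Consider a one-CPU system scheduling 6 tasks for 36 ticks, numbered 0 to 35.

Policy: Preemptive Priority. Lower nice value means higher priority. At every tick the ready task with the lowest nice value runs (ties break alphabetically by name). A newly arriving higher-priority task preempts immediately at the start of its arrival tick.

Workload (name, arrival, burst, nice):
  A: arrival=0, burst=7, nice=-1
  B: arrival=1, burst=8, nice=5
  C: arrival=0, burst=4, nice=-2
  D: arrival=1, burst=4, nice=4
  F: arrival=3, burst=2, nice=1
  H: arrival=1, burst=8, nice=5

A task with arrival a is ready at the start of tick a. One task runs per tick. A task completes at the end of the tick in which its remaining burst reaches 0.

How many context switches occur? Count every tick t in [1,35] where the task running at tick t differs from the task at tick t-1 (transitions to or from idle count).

t=0: ready={A,C} → run C
t=1: ready={A,B,C,D,H} → run C
t=2: ready={A,B,C,D,H} → run C
t=3: ready={A,B,C,D,F,H} → run C
t=4: ready={A,B,D,F,H} → run A
t=5: ready={A,B,D,F,H} → run A
t=6: ready={A,B,D,F,H} → run A
t=7: ready={A,B,D,F,H} → run A
t=8: ready={A,B,D,F,H} → run A
t=9: ready={A,B,D,F,H} → run A
t=10: ready={A,B,D,F,H} → run A
t=11: ready={B,D,F,H} → run F
t=12: ready={B,D,F,H} → run F
t=13: ready={B,D,H} → run D
t=14: ready={B,D,H} → run D
t=15: ready={B,D,H} → run D
t=16: ready={B,D,H} → run D
t=17: ready={B,H} → run B
t=18: ready={B,H} → run B
t=19: ready={B,H} → run B
t=20: ready={B,H} → run B
t=21: ready={B,H} → run B
t=22: ready={B,H} → run B
t=23: ready={B,H} → run B
t=24: ready={B,H} → run B
t=25: ready={H} → run H
t=26: ready={H} → run H
t=27: ready={H} → run H
t=28: ready={H} → run H
t=29: ready={H} → run H
t=30: ready={H} → run H
t=31: ready={H} → run H
t=32: ready={H} → run H
t=33: (idle)
t=34: (idle)
t=35: (idle)

context switches = 6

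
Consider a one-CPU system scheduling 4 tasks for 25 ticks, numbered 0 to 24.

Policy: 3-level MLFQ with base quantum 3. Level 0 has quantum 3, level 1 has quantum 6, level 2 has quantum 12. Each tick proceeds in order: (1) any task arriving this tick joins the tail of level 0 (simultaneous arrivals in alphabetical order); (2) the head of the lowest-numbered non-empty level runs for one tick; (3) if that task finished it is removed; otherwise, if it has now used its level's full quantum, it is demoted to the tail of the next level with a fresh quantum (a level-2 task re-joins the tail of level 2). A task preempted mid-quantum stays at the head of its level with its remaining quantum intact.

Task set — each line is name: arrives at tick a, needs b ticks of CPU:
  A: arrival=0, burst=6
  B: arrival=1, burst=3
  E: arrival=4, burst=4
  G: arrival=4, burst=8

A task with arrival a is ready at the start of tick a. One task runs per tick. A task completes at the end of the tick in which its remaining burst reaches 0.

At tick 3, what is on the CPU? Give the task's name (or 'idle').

t=0: L0/L1/L2 = A/-/- → run A
t=1: L0/L1/L2 = AB/-/- → run A
t=2: L0/L1/L2 = AB/-/- → run A
t=3: L0/L1/L2 = B/A/- → run B
t=4: L0/L1/L2 = BEG/A/- → run B
t=5: L0/L1/L2 = BEG/A/- → run B
t=6: L0/L1/L2 = EG/A/- → run E
t=7: L0/L1/L2 = EG/A/- → run E
t=8: L0/L1/L2 = EG/A/- → run E
t=9: L0/L1/L2 = G/AE/- → run G
t=10: L0/L1/L2 = G/AE/- → run G
t=11: L0/L1/L2 = G/AE/- → run G
t=12: L0/L1/L2 = -/AEG/- → run A
t=13: L0/L1/L2 = -/AEG/- → run A
t=14: L0/L1/L2 = -/AEG/- → run A
t=15: L0/L1/L2 = -/EG/- → run E
t=16: L0/L1/L2 = -/G/- → run G
t=17: L0/L1/L2 = -/G/- → run G
t=18: L0/L1/L2 = -/G/- → run G
t=19: L0/L1/L2 = -/G/- → run G
t=20: L0/L1/L2 = -/G/- → run G
t=21: (idle)
t=22: (idle)
t=23: (idle)
t=24: (idle)

running at tick 3 = B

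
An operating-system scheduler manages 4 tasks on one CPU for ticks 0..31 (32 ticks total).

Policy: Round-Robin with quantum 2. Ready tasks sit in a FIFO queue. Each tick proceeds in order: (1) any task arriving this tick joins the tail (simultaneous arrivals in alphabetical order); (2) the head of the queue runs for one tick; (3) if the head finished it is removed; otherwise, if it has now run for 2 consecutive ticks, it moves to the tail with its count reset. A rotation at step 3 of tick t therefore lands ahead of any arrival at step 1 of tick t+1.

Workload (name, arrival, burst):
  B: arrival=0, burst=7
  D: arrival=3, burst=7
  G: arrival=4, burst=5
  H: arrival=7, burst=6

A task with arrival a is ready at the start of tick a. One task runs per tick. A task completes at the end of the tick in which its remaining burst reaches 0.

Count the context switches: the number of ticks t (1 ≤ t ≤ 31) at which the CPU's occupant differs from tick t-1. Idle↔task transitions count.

context switches = 13

t=0: queue=[B] q_used=0 → run B
t=1: queue=[B] q_used=1 → run B
t=2: queue=[B] q_used=0 → run B
t=3: queue=[B,D] q_used=1 → run B
t=4: queue=[D,B,G] q_used=0 → run D
t=5: queue=[D,B,G] q_used=1 → run D
t=6: queue=[B,G,D] q_used=0 → run B
t=7: queue=[B,G,D,H] q_used=1 → run B
t=8: queue=[G,D,H,B] q_used=0 → run G
t=9: queue=[G,D,H,B] q_used=1 → run G
t=10: queue=[D,H,B,G] q_used=0 → run D
t=11: queue=[D,H,B,G] q_used=1 → run D
t=12: queue=[H,B,G,D] q_used=0 → run H
t=13: queue=[H,B,G,D] q_used=1 → run H
t=14: queue=[B,G,D,H] q_used=0 → run B
t=15: queue=[G,D,H] q_used=0 → run G
t=16: queue=[G,D,H] q_used=1 → run G
t=17: queue=[D,H,G] q_used=0 → run D
t=18: queue=[D,H,G] q_used=1 → run D
t=19: queue=[H,G,D] q_used=0 → run H
t=20: queue=[H,G,D] q_used=1 → run H
t=21: queue=[G,D,H] q_used=0 → run G
t=22: queue=[D,H] q_used=0 → run D
t=23: queue=[H] q_used=0 → run H
t=24: queue=[H] q_used=1 → run H
t=25: (idle)
t=26: (idle)
t=27: (idle)
t=28: (idle)
t=29: (idle)
t=30: (idle)
t=31: (idle)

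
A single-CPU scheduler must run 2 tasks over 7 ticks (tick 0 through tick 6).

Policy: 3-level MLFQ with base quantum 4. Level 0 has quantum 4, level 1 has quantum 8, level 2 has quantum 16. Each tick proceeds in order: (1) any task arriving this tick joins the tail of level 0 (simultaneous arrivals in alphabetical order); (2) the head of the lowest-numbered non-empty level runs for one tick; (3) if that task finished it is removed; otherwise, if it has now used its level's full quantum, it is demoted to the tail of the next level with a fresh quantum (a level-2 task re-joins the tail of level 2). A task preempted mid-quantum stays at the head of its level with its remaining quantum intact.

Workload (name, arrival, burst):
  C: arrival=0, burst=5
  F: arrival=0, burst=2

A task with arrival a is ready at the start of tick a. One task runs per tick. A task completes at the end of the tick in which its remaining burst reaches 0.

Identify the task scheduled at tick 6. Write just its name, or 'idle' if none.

running at tick 6 = C

t=0: L0/L1/L2 = CF/-/- → run C
t=1: L0/L1/L2 = CF/-/- → run C
t=2: L0/L1/L2 = CF/-/- → run C
t=3: L0/L1/L2 = CF/-/- → run C
t=4: L0/L1/L2 = F/C/- → run F
t=5: L0/L1/L2 = F/C/- → run F
t=6: L0/L1/L2 = -/C/- → run C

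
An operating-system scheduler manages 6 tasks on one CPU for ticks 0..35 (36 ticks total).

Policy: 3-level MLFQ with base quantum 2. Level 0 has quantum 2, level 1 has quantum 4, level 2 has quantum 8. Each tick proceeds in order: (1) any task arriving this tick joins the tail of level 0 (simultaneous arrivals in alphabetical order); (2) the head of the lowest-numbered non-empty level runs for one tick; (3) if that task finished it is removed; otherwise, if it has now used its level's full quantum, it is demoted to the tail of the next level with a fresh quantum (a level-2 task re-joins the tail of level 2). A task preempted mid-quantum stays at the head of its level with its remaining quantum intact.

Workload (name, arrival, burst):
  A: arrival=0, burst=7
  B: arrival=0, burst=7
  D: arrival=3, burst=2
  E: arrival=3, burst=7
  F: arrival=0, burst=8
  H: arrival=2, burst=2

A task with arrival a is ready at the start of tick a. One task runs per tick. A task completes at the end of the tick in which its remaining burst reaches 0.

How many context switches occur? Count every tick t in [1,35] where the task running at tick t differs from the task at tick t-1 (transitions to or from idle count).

context switches = 14

t=0: L0/L1/L2 = ABF/-/- → run A
t=1: L0/L1/L2 = ABF/-/- → run A
t=2: L0/L1/L2 = BFH/A/- → run B
t=3: L0/L1/L2 = BFHDE/A/- → run B
t=4: L0/L1/L2 = FHDE/AB/- → run F
t=5: L0/L1/L2 = FHDE/AB/- → run F
t=6: L0/L1/L2 = HDE/ABF/- → run H
t=7: L0/L1/L2 = HDE/ABF/- → run H
t=8: L0/L1/L2 = DE/ABF/- → run D
t=9: L0/L1/L2 = DE/ABF/- → run D
t=10: L0/L1/L2 = E/ABF/- → run E
t=11: L0/L1/L2 = E/ABF/- → run E
t=12: L0/L1/L2 = -/ABFE/- → run A
t=13: L0/L1/L2 = -/ABFE/- → run A
t=14: L0/L1/L2 = -/ABFE/- → run A
t=15: L0/L1/L2 = -/ABFE/- → run A
t=16: L0/L1/L2 = -/BFE/A → run B
t=17: L0/L1/L2 = -/BFE/A → run B
t=18: L0/L1/L2 = -/BFE/A → run B
t=19: L0/L1/L2 = -/BFE/A → run B
t=20: L0/L1/L2 = -/FE/AB → run F
t=21: L0/L1/L2 = -/FE/AB → run F
t=22: L0/L1/L2 = -/FE/AB → run F
t=23: L0/L1/L2 = -/FE/AB → run F
t=24: L0/L1/L2 = -/E/ABF → run E
t=25: L0/L1/L2 = -/E/ABF → run E
t=26: L0/L1/L2 = -/E/ABF → run E
t=27: L0/L1/L2 = -/E/ABF → run E
t=28: L0/L1/L2 = -/-/ABFE → run A
t=29: L0/L1/L2 = -/-/BFE → run B
t=30: L0/L1/L2 = -/-/FE → run F
t=31: L0/L1/L2 = -/-/FE → run F
t=32: L0/L1/L2 = -/-/E → run E
t=33: (idle)
t=34: (idle)
t=35: (idle)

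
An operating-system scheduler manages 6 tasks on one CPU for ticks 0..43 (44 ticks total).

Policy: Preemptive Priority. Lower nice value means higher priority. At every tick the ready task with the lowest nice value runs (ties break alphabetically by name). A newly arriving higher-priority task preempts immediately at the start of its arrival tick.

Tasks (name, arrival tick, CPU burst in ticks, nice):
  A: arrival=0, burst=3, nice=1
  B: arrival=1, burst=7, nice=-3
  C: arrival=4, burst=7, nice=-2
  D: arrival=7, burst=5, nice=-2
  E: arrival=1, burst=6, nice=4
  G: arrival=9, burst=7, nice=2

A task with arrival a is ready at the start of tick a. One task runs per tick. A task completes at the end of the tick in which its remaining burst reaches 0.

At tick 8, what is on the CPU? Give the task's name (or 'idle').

running at tick 8 = C

t=0: ready={A} → run A
t=1: ready={A,B,E} → run B
t=2: ready={A,B,E} → run B
t=3: ready={A,B,E} → run B
t=4: ready={A,B,C,E} → run B
t=5: ready={A,B,C,E} → run B
t=6: ready={A,B,C,E} → run B
t=7: ready={A,B,C,D,E} → run B
t=8: ready={A,C,D,E} → run C
t=9: ready={A,C,D,E,G} → run C
t=10: ready={A,C,D,E,G} → run C
t=11: ready={A,C,D,E,G} → run C
t=12: ready={A,C,D,E,G} → run C
t=13: ready={A,C,D,E,G} → run C
t=14: ready={A,C,D,E,G} → run C
t=15: ready={A,D,E,G} → run D
t=16: ready={A,D,E,G} → run D
t=17: ready={A,D,E,G} → run D
t=18: ready={A,D,E,G} → run D
t=19: ready={A,D,E,G} → run D
t=20: ready={A,E,G} → run A
t=21: ready={A,E,G} → run A
t=22: ready={E,G} → run G
t=23: ready={E,G} → run G
t=24: ready={E,G} → run G
t=25: ready={E,G} → run G
t=26: ready={E,G} → run G
t=27: ready={E,G} → run G
t=28: ready={E,G} → run G
t=29: ready={E} → run E
t=30: ready={E} → run E
t=31: ready={E} → run E
t=32: ready={E} → run E
t=33: ready={E} → run E
t=34: ready={E} → run E
t=35: (idle)
t=36: (idle)
t=37: (idle)
t=38: (idle)
t=39: (idle)
t=40: (idle)
t=41: (idle)
t=42: (idle)
t=43: (idle)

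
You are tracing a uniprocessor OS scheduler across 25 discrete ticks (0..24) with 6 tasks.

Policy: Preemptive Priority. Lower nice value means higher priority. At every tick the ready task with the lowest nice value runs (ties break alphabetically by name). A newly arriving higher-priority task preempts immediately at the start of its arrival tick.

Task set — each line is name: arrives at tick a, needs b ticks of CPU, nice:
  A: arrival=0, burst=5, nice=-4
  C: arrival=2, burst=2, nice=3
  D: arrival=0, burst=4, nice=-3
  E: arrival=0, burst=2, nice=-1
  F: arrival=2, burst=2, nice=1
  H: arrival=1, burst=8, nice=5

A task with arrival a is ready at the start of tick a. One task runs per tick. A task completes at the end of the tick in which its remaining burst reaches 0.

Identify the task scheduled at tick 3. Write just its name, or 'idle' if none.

t=0: ready={A,D,E} → run A
t=1: ready={A,D,E,H} → run A
t=2: ready={A,C,D,E,F,H} → run A
t=3: ready={A,C,D,E,F,H} → run A
t=4: ready={A,C,D,E,F,H} → run A
t=5: ready={C,D,E,F,H} → run D
t=6: ready={C,D,E,F,H} → run D
t=7: ready={C,D,E,F,H} → run D
t=8: ready={C,D,E,F,H} → run D
t=9: ready={C,E,F,H} → run E
t=10: ready={C,E,F,H} → run E
t=11: ready={C,F,H} → run F
t=12: ready={C,F,H} → run F
t=13: ready={C,H} → run C
t=14: ready={C,H} → run C
t=15: ready={H} → run H
t=16: ready={H} → run H
t=17: ready={H} → run H
t=18: ready={H} → run H
t=19: ready={H} → run H
t=20: ready={H} → run H
t=21: ready={H} → run H
t=22: ready={H} → run H
t=23: (idle)
t=24: (idle)

running at tick 3 = A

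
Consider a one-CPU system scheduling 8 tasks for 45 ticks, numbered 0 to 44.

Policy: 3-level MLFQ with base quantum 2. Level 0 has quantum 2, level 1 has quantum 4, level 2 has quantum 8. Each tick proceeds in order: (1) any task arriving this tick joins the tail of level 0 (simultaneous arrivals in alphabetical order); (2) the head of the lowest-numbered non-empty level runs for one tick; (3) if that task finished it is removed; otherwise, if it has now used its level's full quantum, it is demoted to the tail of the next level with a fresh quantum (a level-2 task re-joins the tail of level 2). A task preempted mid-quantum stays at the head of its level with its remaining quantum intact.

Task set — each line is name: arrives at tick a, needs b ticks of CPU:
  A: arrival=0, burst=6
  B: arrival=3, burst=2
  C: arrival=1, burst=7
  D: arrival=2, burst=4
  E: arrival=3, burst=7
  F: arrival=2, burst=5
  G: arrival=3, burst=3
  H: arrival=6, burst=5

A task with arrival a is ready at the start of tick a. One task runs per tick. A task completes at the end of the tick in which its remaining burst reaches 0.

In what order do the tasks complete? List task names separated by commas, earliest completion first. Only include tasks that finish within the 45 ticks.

completion order = B, A, D, F, G, H, C, E

t=0: L0/L1/L2 = A/-/- → run A
t=1: L0/L1/L2 = AC/-/- → run A
t=2: L0/L1/L2 = CDF/A/- → run C
t=3: L0/L1/L2 = CDFBEG/A/- → run C
t=4: L0/L1/L2 = DFBEG/AC/- → run D
t=5: L0/L1/L2 = DFBEG/AC/- → run D
t=6: L0/L1/L2 = FBEGH/ACD/- → run F
t=7: L0/L1/L2 = FBEGH/ACD/- → run F
t=8: L0/L1/L2 = BEGH/ACDF/- → run B
t=9: L0/L1/L2 = BEGH/ACDF/- → run B
t=10: L0/L1/L2 = EGH/ACDF/- → run E
t=11: L0/L1/L2 = EGH/ACDF/- → run E
t=12: L0/L1/L2 = GH/ACDFE/- → run G
t=13: L0/L1/L2 = GH/ACDFE/- → run G
t=14: L0/L1/L2 = H/ACDFEG/- → run H
t=15: L0/L1/L2 = H/ACDFEG/- → run H
t=16: L0/L1/L2 = -/ACDFEGH/- → run A
t=17: L0/L1/L2 = -/ACDFEGH/- → run A
t=18: L0/L1/L2 = -/ACDFEGH/- → run A
t=19: L0/L1/L2 = -/ACDFEGH/- → run A
t=20: L0/L1/L2 = -/CDFEGH/- → run C
t=21: L0/L1/L2 = -/CDFEGH/- → run C
t=22: L0/L1/L2 = -/CDFEGH/- → run C
t=23: L0/L1/L2 = -/CDFEGH/- → run C
t=24: L0/L1/L2 = -/DFEGH/C → run D
t=25: L0/L1/L2 = -/DFEGH/C → run D
t=26: L0/L1/L2 = -/FEGH/C → run F
t=27: L0/L1/L2 = -/FEGH/C → run F
t=28: L0/L1/L2 = -/FEGH/C → run F
t=29: L0/L1/L2 = -/EGH/C → run E
t=30: L0/L1/L2 = -/EGH/C → run E
t=31: L0/L1/L2 = -/EGH/C → run E
t=32: L0/L1/L2 = -/EGH/C → run E
t=33: L0/L1/L2 = -/GH/CE → run G
t=34: L0/L1/L2 = -/H/CE → run H
t=35: L0/L1/L2 = -/H/CE → run H
t=36: L0/L1/L2 = -/H/CE → run H
t=37: L0/L1/L2 = -/-/CE → run C
t=38: L0/L1/L2 = -/-/E → run E
t=39: (idle)
t=40: (idle)
t=41: (idle)
t=42: (idle)
t=43: (idle)
t=44: (idle)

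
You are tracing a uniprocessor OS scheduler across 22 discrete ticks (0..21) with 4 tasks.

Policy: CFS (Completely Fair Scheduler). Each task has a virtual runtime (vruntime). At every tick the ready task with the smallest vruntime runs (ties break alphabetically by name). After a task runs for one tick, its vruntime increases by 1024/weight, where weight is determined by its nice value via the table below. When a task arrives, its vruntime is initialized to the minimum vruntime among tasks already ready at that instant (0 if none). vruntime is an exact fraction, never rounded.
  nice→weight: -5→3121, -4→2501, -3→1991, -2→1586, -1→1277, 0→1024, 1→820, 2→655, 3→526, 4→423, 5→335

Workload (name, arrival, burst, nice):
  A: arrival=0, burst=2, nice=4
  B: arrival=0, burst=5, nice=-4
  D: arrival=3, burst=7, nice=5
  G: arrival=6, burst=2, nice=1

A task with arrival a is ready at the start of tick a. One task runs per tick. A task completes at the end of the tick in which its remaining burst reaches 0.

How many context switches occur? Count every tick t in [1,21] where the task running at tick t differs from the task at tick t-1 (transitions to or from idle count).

t=0: vr[A=0 B=0] → run A
t=1: vr[A=1024/423 B=0] → run B
t=2: vr[A=1024/423 B=1024/2501] → run B
t=3: vr[A=1024/423 B=2048/2501 D=2048/2501] → run B
t=4: vr[A=1024/423 B=3072/2501 D=2048/2501] → run D
t=5: vr[A=1024/423 B=3072/2501 D=3247104/837835] → run B
t=6: vr[A=1024/423 B=4096/2501 D=3247104/837835 G=4096/2501] → run B
t=7: vr[A=1024/423 D=3247104/837835 G=4096/2501] → run G
t=8: vr[A=1024/423 D=3247104/837835 G=36096/12505] → run A
t=9: vr[D=3247104/837835 G=36096/12505] → run G
t=10: vr[D=3247104/837835] → run D
t=11: vr[D=5808128/837835] → run D
t=12: vr[D=8369152/837835] → run D
t=13: vr[D=10930176/837835] → run D
t=14: vr[D=2698240/167567] → run D
t=15: vr[D=16052224/837835] → run D
t=16: (idle)
t=17: (idle)
t=18: (idle)
t=19: (idle)
t=20: (idle)
t=21: (idle)

context switches = 8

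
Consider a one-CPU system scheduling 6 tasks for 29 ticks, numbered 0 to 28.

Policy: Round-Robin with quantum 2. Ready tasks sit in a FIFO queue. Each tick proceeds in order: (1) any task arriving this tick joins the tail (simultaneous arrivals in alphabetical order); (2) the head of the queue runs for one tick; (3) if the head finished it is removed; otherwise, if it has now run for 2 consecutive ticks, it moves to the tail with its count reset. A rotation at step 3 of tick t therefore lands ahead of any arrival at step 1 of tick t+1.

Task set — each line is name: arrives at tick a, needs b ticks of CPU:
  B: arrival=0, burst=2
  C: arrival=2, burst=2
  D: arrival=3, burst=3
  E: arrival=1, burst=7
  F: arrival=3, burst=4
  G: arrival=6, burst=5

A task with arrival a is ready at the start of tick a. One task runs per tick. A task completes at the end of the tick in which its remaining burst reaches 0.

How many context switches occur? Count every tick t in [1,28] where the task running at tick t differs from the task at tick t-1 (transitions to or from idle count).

t=0: queue=[B] q_used=0 → run B
t=1: queue=[B,E] q_used=1 → run B
t=2: queue=[E,C] q_used=0 → run E
t=3: queue=[E,C,D,F] q_used=1 → run E
t=4: queue=[C,D,F,E] q_used=0 → run C
t=5: queue=[C,D,F,E] q_used=1 → run C
t=6: queue=[D,F,E,G] q_used=0 → run D
t=7: queue=[D,F,E,G] q_used=1 → run D
t=8: queue=[F,E,G,D] q_used=0 → run F
t=9: queue=[F,E,G,D] q_used=1 → run F
t=10: queue=[E,G,D,F] q_used=0 → run E
t=11: queue=[E,G,D,F] q_used=1 → run E
t=12: queue=[G,D,F,E] q_used=0 → run G
t=13: queue=[G,D,F,E] q_used=1 → run G
t=14: queue=[D,F,E,G] q_used=0 → run D
t=15: queue=[F,E,G] q_used=0 → run F
t=16: queue=[F,E,G] q_used=1 → run F
t=17: queue=[E,G] q_used=0 → run E
t=18: queue=[E,G] q_used=1 → run E
t=19: queue=[G,E] q_used=0 → run G
t=20: queue=[G,E] q_used=1 → run G
t=21: queue=[E,G] q_used=0 → run E
t=22: queue=[G] q_used=0 → run G
t=23: (idle)
t=24: (idle)
t=25: (idle)
t=26: (idle)
t=27: (idle)
t=28: (idle)

context switches = 13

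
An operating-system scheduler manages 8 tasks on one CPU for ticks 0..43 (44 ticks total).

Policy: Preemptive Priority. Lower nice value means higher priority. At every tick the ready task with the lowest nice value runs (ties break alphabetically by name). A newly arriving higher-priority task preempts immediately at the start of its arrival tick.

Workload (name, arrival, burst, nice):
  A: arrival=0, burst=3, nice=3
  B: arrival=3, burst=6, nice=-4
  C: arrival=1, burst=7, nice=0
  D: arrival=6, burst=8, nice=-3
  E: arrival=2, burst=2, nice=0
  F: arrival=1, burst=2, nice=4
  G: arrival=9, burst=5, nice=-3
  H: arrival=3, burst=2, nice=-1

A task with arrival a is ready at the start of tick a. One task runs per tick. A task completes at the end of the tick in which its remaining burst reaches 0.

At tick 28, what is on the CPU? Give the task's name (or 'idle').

t=0: ready={A} → run A
t=1: ready={A,C,F} → run C
t=2: ready={A,C,E,F} → run C
t=3: ready={A,B,C,E,F,H} → run B
t=4: ready={A,B,C,E,F,H} → run B
t=5: ready={A,B,C,E,F,H} → run B
t=6: ready={A,B,C,D,E,F,H} → run B
t=7: ready={A,B,C,D,E,F,H} → run B
t=8: ready={A,B,C,D,E,F,H} → run B
t=9: ready={A,C,D,E,F,G,H} → run D
t=10: ready={A,C,D,E,F,G,H} → run D
t=11: ready={A,C,D,E,F,G,H} → run D
t=12: ready={A,C,D,E,F,G,H} → run D
t=13: ready={A,C,D,E,F,G,H} → run D
t=14: ready={A,C,D,E,F,G,H} → run D
t=15: ready={A,C,D,E,F,G,H} → run D
t=16: ready={A,C,D,E,F,G,H} → run D
t=17: ready={A,C,E,F,G,H} → run G
t=18: ready={A,C,E,F,G,H} → run G
t=19: ready={A,C,E,F,G,H} → run G
t=20: ready={A,C,E,F,G,H} → run G
t=21: ready={A,C,E,F,G,H} → run G
t=22: ready={A,C,E,F,H} → run H
t=23: ready={A,C,E,F,H} → run H
t=24: ready={A,C,E,F} → run C
t=25: ready={A,C,E,F} → run C
t=26: ready={A,C,E,F} → run C
t=27: ready={A,C,E,F} → run C
t=28: ready={A,C,E,F} → run C
t=29: ready={A,E,F} → run E
t=30: ready={A,E,F} → run E
t=31: ready={A,F} → run A
t=32: ready={A,F} → run A
t=33: ready={F} → run F
t=34: ready={F} → run F
t=35: (idle)
t=36: (idle)
t=37: (idle)
t=38: (idle)
t=39: (idle)
t=40: (idle)
t=41: (idle)
t=42: (idle)
t=43: (idle)

running at tick 28 = C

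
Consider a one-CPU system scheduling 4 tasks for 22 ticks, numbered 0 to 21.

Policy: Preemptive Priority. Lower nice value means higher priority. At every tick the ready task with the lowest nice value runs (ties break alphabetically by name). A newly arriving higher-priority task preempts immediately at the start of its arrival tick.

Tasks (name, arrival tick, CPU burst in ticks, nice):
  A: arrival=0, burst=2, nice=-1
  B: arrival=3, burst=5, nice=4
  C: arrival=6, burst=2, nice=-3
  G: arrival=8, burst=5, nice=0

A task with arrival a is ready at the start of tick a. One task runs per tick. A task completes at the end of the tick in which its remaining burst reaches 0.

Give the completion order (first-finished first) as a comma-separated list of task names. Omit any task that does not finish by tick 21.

completion order = A, C, G, B

t=0: ready={A} → run A
t=1: ready={A} → run A
t=2: (idle)
t=3: ready={B} → run B
t=4: ready={B} → run B
t=5: ready={B} → run B
t=6: ready={B,C} → run C
t=7: ready={B,C} → run C
t=8: ready={B,G} → run G
t=9: ready={B,G} → run G
t=10: ready={B,G} → run G
t=11: ready={B,G} → run G
t=12: ready={B,G} → run G
t=13: ready={B} → run B
t=14: ready={B} → run B
t=15: (idle)
t=16: (idle)
t=17: (idle)
t=18: (idle)
t=19: (idle)
t=20: (idle)
t=21: (idle)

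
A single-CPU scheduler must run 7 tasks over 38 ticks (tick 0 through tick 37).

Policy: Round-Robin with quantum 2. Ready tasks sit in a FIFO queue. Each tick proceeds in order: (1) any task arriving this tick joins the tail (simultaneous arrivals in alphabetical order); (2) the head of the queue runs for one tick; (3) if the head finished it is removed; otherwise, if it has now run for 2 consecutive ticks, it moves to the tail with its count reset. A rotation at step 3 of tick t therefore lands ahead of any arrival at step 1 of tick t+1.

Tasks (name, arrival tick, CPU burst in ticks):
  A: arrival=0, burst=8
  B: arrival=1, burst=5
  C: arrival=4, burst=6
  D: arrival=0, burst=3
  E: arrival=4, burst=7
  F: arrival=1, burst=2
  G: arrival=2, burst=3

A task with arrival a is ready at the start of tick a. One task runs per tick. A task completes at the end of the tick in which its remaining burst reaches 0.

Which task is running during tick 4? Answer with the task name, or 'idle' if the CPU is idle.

t=0: queue=[A,D] q_used=0 → run A
t=1: queue=[A,D,B,F] q_used=1 → run A
t=2: queue=[D,B,F,A,G] q_used=0 → run D
t=3: queue=[D,B,F,A,G] q_used=1 → run D
t=4: queue=[B,F,A,G,D,C,E] q_used=0 → run B
t=5: queue=[B,F,A,G,D,C,E] q_used=1 → run B
t=6: queue=[F,A,G,D,C,E,B] q_used=0 → run F
t=7: queue=[F,A,G,D,C,E,B] q_used=1 → run F
t=8: queue=[A,G,D,C,E,B] q_used=0 → run A
t=9: queue=[A,G,D,C,E,B] q_used=1 → run A
t=10: queue=[G,D,C,E,B,A] q_used=0 → run G
t=11: queue=[G,D,C,E,B,A] q_used=1 → run G
t=12: queue=[D,C,E,B,A,G] q_used=0 → run D
t=13: queue=[C,E,B,A,G] q_used=0 → run C
t=14: queue=[C,E,B,A,G] q_used=1 → run C
t=15: queue=[E,B,A,G,C] q_used=0 → run E
t=16: queue=[E,B,A,G,C] q_used=1 → run E
t=17: queue=[B,A,G,C,E] q_used=0 → run B
t=18: queue=[B,A,G,C,E] q_used=1 → run B
t=19: queue=[A,G,C,E,B] q_used=0 → run A
t=20: queue=[A,G,C,E,B] q_used=1 → run A
t=21: queue=[G,C,E,B,A] q_used=0 → run G
t=22: queue=[C,E,B,A] q_used=0 → run C
t=23: queue=[C,E,B,A] q_used=1 → run C
t=24: queue=[E,B,A,C] q_used=0 → run E
t=25: queue=[E,B,A,C] q_used=1 → run E
t=26: queue=[B,A,C,E] q_used=0 → run B
t=27: queue=[A,C,E] q_used=0 → run A
t=28: queue=[A,C,E] q_used=1 → run A
t=29: queue=[C,E] q_used=0 → run C
t=30: queue=[C,E] q_used=1 → run C
t=31: queue=[E] q_used=0 → run E
t=32: queue=[E] q_used=1 → run E
t=33: queue=[E] q_used=0 → run E
t=34: (idle)
t=35: (idle)
t=36: (idle)
t=37: (idle)

running at tick 4 = B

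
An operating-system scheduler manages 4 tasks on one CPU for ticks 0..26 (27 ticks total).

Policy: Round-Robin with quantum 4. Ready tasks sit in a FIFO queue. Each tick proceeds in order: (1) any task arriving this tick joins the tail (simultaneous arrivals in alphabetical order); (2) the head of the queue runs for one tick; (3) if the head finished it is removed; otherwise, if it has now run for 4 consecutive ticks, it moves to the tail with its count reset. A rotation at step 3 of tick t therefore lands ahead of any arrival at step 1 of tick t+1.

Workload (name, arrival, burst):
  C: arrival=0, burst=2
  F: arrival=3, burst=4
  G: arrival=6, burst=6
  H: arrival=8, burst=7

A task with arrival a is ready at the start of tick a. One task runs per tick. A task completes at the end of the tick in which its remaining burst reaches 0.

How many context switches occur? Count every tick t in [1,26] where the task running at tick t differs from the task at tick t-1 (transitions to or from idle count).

context switches = 7

t=0: queue=[C] q_used=0 → run C
t=1: queue=[C] q_used=1 → run C
t=2: (idle)
t=3: queue=[F] q_used=0 → run F
t=4: queue=[F] q_used=1 → run F
t=5: queue=[F] q_used=2 → run F
t=6: queue=[F,G] q_used=3 → run F
t=7: queue=[G] q_used=0 → run G
t=8: queue=[G,H] q_used=1 → run G
t=9: queue=[G,H] q_used=2 → run G
t=10: queue=[G,H] q_used=3 → run G
t=11: queue=[H,G] q_used=0 → run H
t=12: queue=[H,G] q_used=1 → run H
t=13: queue=[H,G] q_used=2 → run H
t=14: queue=[H,G] q_used=3 → run H
t=15: queue=[G,H] q_used=0 → run G
t=16: queue=[G,H] q_used=1 → run G
t=17: queue=[H] q_used=0 → run H
t=18: queue=[H] q_used=1 → run H
t=19: queue=[H] q_used=2 → run H
t=20: (idle)
t=21: (idle)
t=22: (idle)
t=23: (idle)
t=24: (idle)
t=25: (idle)
t=26: (idle)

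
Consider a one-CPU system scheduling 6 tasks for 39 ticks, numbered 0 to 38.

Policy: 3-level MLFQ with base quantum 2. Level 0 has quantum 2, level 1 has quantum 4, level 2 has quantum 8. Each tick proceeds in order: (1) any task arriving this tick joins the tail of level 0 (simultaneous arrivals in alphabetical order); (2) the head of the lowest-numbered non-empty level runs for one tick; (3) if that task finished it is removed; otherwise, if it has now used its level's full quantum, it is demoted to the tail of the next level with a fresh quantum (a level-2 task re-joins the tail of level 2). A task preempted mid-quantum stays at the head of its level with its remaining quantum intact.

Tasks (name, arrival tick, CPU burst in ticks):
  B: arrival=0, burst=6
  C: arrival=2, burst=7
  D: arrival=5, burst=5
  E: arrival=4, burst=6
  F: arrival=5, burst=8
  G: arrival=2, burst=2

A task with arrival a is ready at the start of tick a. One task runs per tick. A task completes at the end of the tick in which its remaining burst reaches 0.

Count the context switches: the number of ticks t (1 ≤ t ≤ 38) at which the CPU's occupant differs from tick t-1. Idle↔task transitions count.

context switches = 13

t=0: L0/L1/L2 = B/-/- → run B
t=1: L0/L1/L2 = B/-/- → run B
t=2: L0/L1/L2 = CG/B/- → run C
t=3: L0/L1/L2 = CG/B/- → run C
t=4: L0/L1/L2 = GE/BC/- → run G
t=5: L0/L1/L2 = GEDF/BC/- → run G
t=6: L0/L1/L2 = EDF/BC/- → run E
t=7: L0/L1/L2 = EDF/BC/- → run E
t=8: L0/L1/L2 = DF/BCE/- → run D
t=9: L0/L1/L2 = DF/BCE/- → run D
t=10: L0/L1/L2 = F/BCED/- → run F
t=11: L0/L1/L2 = F/BCED/- → run F
t=12: L0/L1/L2 = -/BCEDF/- → run B
t=13: L0/L1/L2 = -/BCEDF/- → run B
t=14: L0/L1/L2 = -/BCEDF/- → run B
t=15: L0/L1/L2 = -/BCEDF/- → run B
t=16: L0/L1/L2 = -/CEDF/- → run C
t=17: L0/L1/L2 = -/CEDF/- → run C
t=18: L0/L1/L2 = -/CEDF/- → run C
t=19: L0/L1/L2 = -/CEDF/- → run C
t=20: L0/L1/L2 = -/EDF/C → run E
t=21: L0/L1/L2 = -/EDF/C → run E
t=22: L0/L1/L2 = -/EDF/C → run E
t=23: L0/L1/L2 = -/EDF/C → run E
t=24: L0/L1/L2 = -/DF/C → run D
t=25: L0/L1/L2 = -/DF/C → run D
t=26: L0/L1/L2 = -/DF/C → run D
t=27: L0/L1/L2 = -/F/C → run F
t=28: L0/L1/L2 = -/F/C → run F
t=29: L0/L1/L2 = -/F/C → run F
t=30: L0/L1/L2 = -/F/C → run F
t=31: L0/L1/L2 = -/-/CF → run C
t=32: L0/L1/L2 = -/-/F → run F
t=33: L0/L1/L2 = -/-/F → run F
t=34: (idle)
t=35: (idle)
t=36: (idle)
t=37: (idle)
t=38: (idle)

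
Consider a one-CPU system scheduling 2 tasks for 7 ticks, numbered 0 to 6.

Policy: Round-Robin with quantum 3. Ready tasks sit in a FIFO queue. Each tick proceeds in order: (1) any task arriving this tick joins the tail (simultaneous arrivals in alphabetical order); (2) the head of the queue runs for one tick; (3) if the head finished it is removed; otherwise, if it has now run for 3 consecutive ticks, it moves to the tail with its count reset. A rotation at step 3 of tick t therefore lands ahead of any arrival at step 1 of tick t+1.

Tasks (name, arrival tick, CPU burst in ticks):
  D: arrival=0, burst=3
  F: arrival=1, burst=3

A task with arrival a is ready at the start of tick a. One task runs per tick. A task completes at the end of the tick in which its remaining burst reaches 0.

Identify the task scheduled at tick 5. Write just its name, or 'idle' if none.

t=0: queue=[D] q_used=0 → run D
t=1: queue=[D,F] q_used=1 → run D
t=2: queue=[D,F] q_used=2 → run D
t=3: queue=[F] q_used=0 → run F
t=4: queue=[F] q_used=1 → run F
t=5: queue=[F] q_used=2 → run F
t=6: (idle)

running at tick 5 = F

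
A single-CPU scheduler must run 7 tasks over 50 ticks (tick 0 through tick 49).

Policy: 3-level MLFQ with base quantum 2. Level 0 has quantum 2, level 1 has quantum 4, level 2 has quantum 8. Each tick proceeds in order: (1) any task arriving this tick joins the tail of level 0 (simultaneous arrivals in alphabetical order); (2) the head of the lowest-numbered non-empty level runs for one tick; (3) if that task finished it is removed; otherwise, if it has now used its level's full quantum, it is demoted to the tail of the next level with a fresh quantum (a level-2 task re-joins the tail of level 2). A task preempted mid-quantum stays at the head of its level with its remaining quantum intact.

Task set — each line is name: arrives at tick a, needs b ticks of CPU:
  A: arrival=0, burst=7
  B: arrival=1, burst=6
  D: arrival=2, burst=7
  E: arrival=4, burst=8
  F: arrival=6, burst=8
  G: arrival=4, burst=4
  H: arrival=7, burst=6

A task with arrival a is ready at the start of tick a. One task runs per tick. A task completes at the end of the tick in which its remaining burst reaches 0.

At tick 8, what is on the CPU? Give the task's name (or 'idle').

running at tick 8 = G

t=0: L0/L1/L2 = A/-/- → run A
t=1: L0/L1/L2 = AB/-/- → run A
t=2: L0/L1/L2 = BD/A/- → run B
t=3: L0/L1/L2 = BD/A/- → run B
t=4: L0/L1/L2 = DEG/AB/- → run D
t=5: L0/L1/L2 = DEG/AB/- → run D
t=6: L0/L1/L2 = EGF/ABD/- → run E
t=7: L0/L1/L2 = EGFH/ABD/- → run E
t=8: L0/L1/L2 = GFH/ABDE/- → run G
t=9: L0/L1/L2 = GFH/ABDE/- → run G
t=10: L0/L1/L2 = FH/ABDEG/- → run F
t=11: L0/L1/L2 = FH/ABDEG/- → run F
t=12: L0/L1/L2 = H/ABDEGF/- → run H
t=13: L0/L1/L2 = H/ABDEGF/- → run H
t=14: L0/L1/L2 = -/ABDEGFH/- → run A
t=15: L0/L1/L2 = -/ABDEGFH/- → run A
t=16: L0/L1/L2 = -/ABDEGFH/- → run A
t=17: L0/L1/L2 = -/ABDEGFH/- → run A
t=18: L0/L1/L2 = -/BDEGFH/A → run B
t=19: L0/L1/L2 = -/BDEGFH/A → run B
t=20: L0/L1/L2 = -/BDEGFH/A → run B
t=21: L0/L1/L2 = -/BDEGFH/A → run B
t=22: L0/L1/L2 = -/DEGFH/A → run D
t=23: L0/L1/L2 = -/DEGFH/A → run D
t=24: L0/L1/L2 = -/DEGFH/A → run D
t=25: L0/L1/L2 = -/DEGFH/A → run D
t=26: L0/L1/L2 = -/EGFH/AD → run E
t=27: L0/L1/L2 = -/EGFH/AD → run E
t=28: L0/L1/L2 = -/EGFH/AD → run E
t=29: L0/L1/L2 = -/EGFH/AD → run E
t=30: L0/L1/L2 = -/GFH/ADE → run G
t=31: L0/L1/L2 = -/GFH/ADE → run G
t=32: L0/L1/L2 = -/FH/ADE → run F
t=33: L0/L1/L2 = -/FH/ADE → run F
t=34: L0/L1/L2 = -/FH/ADE → run F
t=35: L0/L1/L2 = -/FH/ADE → run F
t=36: L0/L1/L2 = -/H/ADEF → run H
t=37: L0/L1/L2 = -/H/ADEF → run H
t=38: L0/L1/L2 = -/H/ADEF → run H
t=39: L0/L1/L2 = -/H/ADEF → run H
t=40: L0/L1/L2 = -/-/ADEF → run A
t=41: L0/L1/L2 = -/-/DEF → run D
t=42: L0/L1/L2 = -/-/EF → run E
t=43: L0/L1/L2 = -/-/EF → run E
t=44: L0/L1/L2 = -/-/F → run F
t=45: L0/L1/L2 = -/-/F → run F
t=46: (idle)
t=47: (idle)
t=48: (idle)
t=49: (idle)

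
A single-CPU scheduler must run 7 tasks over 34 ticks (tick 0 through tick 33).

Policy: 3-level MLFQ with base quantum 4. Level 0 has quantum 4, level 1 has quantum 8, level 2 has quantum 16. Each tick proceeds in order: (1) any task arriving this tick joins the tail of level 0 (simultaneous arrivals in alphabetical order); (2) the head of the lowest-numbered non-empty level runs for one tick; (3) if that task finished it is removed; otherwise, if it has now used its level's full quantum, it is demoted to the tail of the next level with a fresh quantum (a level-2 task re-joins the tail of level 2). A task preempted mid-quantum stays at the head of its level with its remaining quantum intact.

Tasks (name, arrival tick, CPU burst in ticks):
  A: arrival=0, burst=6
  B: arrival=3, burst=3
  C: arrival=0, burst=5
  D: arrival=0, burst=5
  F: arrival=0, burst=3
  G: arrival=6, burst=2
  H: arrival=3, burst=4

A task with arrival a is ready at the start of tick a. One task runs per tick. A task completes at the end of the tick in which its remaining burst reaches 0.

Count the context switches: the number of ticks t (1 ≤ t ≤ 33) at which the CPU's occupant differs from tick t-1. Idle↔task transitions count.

t=0: L0/L1/L2 = ACDF/-/- → run A
t=1: L0/L1/L2 = ACDF/-/- → run A
t=2: L0/L1/L2 = ACDF/-/- → run A
t=3: L0/L1/L2 = ACDFBH/-/- → run A
t=4: L0/L1/L2 = CDFBH/A/- → run C
t=5: L0/L1/L2 = CDFBH/A/- → run C
t=6: L0/L1/L2 = CDFBHG/A/- → run C
t=7: L0/L1/L2 = CDFBHG/A/- → run C
t=8: L0/L1/L2 = DFBHG/AC/- → run D
t=9: L0/L1/L2 = DFBHG/AC/- → run D
t=10: L0/L1/L2 = DFBHG/AC/- → run D
t=11: L0/L1/L2 = DFBHG/AC/- → run D
t=12: L0/L1/L2 = FBHG/ACD/- → run F
t=13: L0/L1/L2 = FBHG/ACD/- → run F
t=14: L0/L1/L2 = FBHG/ACD/- → run F
t=15: L0/L1/L2 = BHG/ACD/- → run B
t=16: L0/L1/L2 = BHG/ACD/- → run B
t=17: L0/L1/L2 = BHG/ACD/- → run B
t=18: L0/L1/L2 = HG/ACD/- → run H
t=19: L0/L1/L2 = HG/ACD/- → run H
t=20: L0/L1/L2 = HG/ACD/- → run H
t=21: L0/L1/L2 = HG/ACD/- → run H
t=22: L0/L1/L2 = G/ACD/- → run G
t=23: L0/L1/L2 = G/ACD/- → run G
t=24: L0/L1/L2 = -/ACD/- → run A
t=25: L0/L1/L2 = -/ACD/- → run A
t=26: L0/L1/L2 = -/CD/- → run C
t=27: L0/L1/L2 = -/D/- → run D
t=28: (idle)
t=29: (idle)
t=30: (idle)
t=31: (idle)
t=32: (idle)
t=33: (idle)

context switches = 10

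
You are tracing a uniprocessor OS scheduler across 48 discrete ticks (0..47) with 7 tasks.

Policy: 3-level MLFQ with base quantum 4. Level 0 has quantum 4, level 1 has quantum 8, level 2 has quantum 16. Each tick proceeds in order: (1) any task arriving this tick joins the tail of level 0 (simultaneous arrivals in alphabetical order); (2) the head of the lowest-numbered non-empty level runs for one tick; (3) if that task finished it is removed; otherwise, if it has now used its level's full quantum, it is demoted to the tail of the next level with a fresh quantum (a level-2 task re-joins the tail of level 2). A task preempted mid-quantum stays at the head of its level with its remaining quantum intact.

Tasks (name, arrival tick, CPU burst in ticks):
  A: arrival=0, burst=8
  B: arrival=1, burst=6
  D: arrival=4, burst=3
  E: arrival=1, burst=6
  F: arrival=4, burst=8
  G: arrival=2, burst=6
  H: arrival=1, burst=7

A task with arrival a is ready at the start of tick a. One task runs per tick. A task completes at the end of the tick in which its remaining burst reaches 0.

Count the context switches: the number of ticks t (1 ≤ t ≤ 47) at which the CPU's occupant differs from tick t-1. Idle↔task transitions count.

t=0: L0/L1/L2 = A/-/- → run A
t=1: L0/L1/L2 = ABEH/-/- → run A
t=2: L0/L1/L2 = ABEHG/-/- → run A
t=3: L0/L1/L2 = ABEHG/-/- → run A
t=4: L0/L1/L2 = BEHGDF/A/- → run B
t=5: L0/L1/L2 = BEHGDF/A/- → run B
t=6: L0/L1/L2 = BEHGDF/A/- → run B
t=7: L0/L1/L2 = BEHGDF/A/- → run B
t=8: L0/L1/L2 = EHGDF/AB/- → run E
t=9: L0/L1/L2 = EHGDF/AB/- → run E
t=10: L0/L1/L2 = EHGDF/AB/- → run E
t=11: L0/L1/L2 = EHGDF/AB/- → run E
t=12: L0/L1/L2 = HGDF/ABE/- → run H
t=13: L0/L1/L2 = HGDF/ABE/- → run H
t=14: L0/L1/L2 = HGDF/ABE/- → run H
t=15: L0/L1/L2 = HGDF/ABE/- → run H
t=16: L0/L1/L2 = GDF/ABEH/- → run G
t=17: L0/L1/L2 = GDF/ABEH/- → run G
t=18: L0/L1/L2 = GDF/ABEH/- → run G
t=19: L0/L1/L2 = GDF/ABEH/- → run G
t=20: L0/L1/L2 = DF/ABEHG/- → run D
t=21: L0/L1/L2 = DF/ABEHG/- → run D
t=22: L0/L1/L2 = DF/ABEHG/- → run D
t=23: L0/L1/L2 = F/ABEHG/- → run F
t=24: L0/L1/L2 = F/ABEHG/- → run F
t=25: L0/L1/L2 = F/ABEHG/- → run F
t=26: L0/L1/L2 = F/ABEHG/- → run F
t=27: L0/L1/L2 = -/ABEHGF/- → run A
t=28: L0/L1/L2 = -/ABEHGF/- → run A
t=29: L0/L1/L2 = -/ABEHGF/- → run A
t=30: L0/L1/L2 = -/ABEHGF/- → run A
t=31: L0/L1/L2 = -/BEHGF/- → run B
t=32: L0/L1/L2 = -/BEHGF/- → run B
t=33: L0/L1/L2 = -/EHGF/- → run E
t=34: L0/L1/L2 = -/EHGF/- → run E
t=35: L0/L1/L2 = -/HGF/- → run H
t=36: L0/L1/L2 = -/HGF/- → run H
t=37: L0/L1/L2 = -/HGF/- → run H
t=38: L0/L1/L2 = -/GF/- → run G
t=39: L0/L1/L2 = -/GF/- → run G
t=40: L0/L1/L2 = -/F/- → run F
t=41: L0/L1/L2 = -/F/- → run F
t=42: L0/L1/L2 = -/F/- → run F
t=43: L0/L1/L2 = -/F/- → run F
t=44: (idle)
t=45: (idle)
t=46: (idle)
t=47: (idle)

context switches = 13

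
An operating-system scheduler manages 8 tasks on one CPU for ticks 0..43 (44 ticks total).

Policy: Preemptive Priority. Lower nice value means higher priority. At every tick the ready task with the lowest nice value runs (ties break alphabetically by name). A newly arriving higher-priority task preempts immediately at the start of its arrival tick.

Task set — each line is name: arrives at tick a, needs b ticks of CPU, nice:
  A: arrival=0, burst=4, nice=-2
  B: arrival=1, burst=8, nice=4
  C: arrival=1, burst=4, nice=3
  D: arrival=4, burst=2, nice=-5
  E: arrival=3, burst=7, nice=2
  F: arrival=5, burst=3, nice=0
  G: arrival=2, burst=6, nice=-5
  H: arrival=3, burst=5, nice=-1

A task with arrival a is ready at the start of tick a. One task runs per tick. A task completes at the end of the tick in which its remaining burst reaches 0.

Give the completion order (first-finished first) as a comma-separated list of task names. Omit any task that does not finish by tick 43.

t=0: ready={A} → run A
t=1: ready={A,B,C} → run A
t=2: ready={A,B,C,G} → run G
t=3: ready={A,B,C,E,G,H} → run G
t=4: ready={A,B,C,D,E,G,H} → run D
t=5: ready={A,B,C,D,E,F,G,H} → run D
t=6: ready={A,B,C,E,F,G,H} → run G
t=7: ready={A,B,C,E,F,G,H} → run G
t=8: ready={A,B,C,E,F,G,H} → run G
t=9: ready={A,B,C,E,F,G,H} → run G
t=10: ready={A,B,C,E,F,H} → run A
t=11: ready={A,B,C,E,F,H} → run A
t=12: ready={B,C,E,F,H} → run H
t=13: ready={B,C,E,F,H} → run H
t=14: ready={B,C,E,F,H} → run H
t=15: ready={B,C,E,F,H} → run H
t=16: ready={B,C,E,F,H} → run H
t=17: ready={B,C,E,F} → run F
t=18: ready={B,C,E,F} → run F
t=19: ready={B,C,E,F} → run F
t=20: ready={B,C,E} → run E
t=21: ready={B,C,E} → run E
t=22: ready={B,C,E} → run E
t=23: ready={B,C,E} → run E
t=24: ready={B,C,E} → run E
t=25: ready={B,C,E} → run E
t=26: ready={B,C,E} → run E
t=27: ready={B,C} → run C
t=28: ready={B,C} → run C
t=29: ready={B,C} → run C
t=30: ready={B,C} → run C
t=31: ready={B} → run B
t=32: ready={B} → run B
t=33: ready={B} → run B
t=34: ready={B} → run B
t=35: ready={B} → run B
t=36: ready={B} → run B
t=37: ready={B} → run B
t=38: ready={B} → run B
t=39: (idle)
t=40: (idle)
t=41: (idle)
t=42: (idle)
t=43: (idle)

completion order = D, G, A, H, F, E, C, B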